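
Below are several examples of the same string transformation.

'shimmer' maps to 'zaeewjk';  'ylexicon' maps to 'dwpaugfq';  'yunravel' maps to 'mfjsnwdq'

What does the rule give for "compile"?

gehadwu

In each case the input is transformed by: move the first character to the end, then shift every letter 8 places backward in the alphabet (wrapping around).
For "compile", step one produces "ompilec"; step two turns that into "gehadwu".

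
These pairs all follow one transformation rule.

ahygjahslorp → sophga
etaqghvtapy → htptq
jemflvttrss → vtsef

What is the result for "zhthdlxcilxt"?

What's happening: keep every other character starting from the second (positions 2nd, 4th, 6th, ...), then move the last 3 characters to the front (rotate right by 3).
On "zhthdlxcilxt" that produces "clthhl".

clthhl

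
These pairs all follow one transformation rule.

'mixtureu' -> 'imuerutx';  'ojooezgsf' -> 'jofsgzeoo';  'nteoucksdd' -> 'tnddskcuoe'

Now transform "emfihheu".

meuehhif

The transformation: move the first 2 characters to the end (rotate left by 2), then reverse the string.
Starting from "emfihheu": after the first operation, "fihheuem"; after the second, "meuehhif".
(Check on "ojooezgsf": → "ooezgsfoj" → "jofsgzeoo" ✓)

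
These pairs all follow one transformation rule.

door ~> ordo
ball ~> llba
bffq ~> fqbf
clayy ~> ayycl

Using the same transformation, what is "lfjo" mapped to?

jolf

Each output is the input with this applied: move the first 2 characters to the end (rotate left by 2).
"lfjo" → "jolf".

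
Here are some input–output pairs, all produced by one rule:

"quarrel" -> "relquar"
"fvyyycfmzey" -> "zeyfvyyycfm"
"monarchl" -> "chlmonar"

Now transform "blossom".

somblos

Rule — move the last 3 characters to the front (rotate right by 3).
For "blossom" the result is "somblos".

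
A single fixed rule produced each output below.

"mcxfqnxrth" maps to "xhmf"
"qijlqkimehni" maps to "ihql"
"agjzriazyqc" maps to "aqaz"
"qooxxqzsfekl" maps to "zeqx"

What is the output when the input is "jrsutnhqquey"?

In each case the input is transformed by: keep one character in every 3, starting at position 1 (positions 1st, 4th, 7th, ...), then swap the front and back halves of the string.
On "jrsutnhqquey": the first step gives "juhu", and the second then gives "huju".

huju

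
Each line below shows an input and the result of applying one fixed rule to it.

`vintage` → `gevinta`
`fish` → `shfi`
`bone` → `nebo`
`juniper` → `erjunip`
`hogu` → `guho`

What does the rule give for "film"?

lmfi

Rule — move the last 2 characters to the front (rotate right by 2).
So "film" becomes "lmfi".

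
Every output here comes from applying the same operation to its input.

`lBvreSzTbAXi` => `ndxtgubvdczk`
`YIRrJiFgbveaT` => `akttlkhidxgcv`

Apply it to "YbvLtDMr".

adxnvfot

In each case the input is transformed by: shift every letter 2 places forward in the alphabet (wrapping around), then convert every letter to lowercase.
For "YbvLtDMr" the result is "adxnvfot".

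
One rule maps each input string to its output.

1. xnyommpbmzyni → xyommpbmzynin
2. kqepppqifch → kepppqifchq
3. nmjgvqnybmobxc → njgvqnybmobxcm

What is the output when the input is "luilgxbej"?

lilgxbeju

What's happening: move the first character to the end, then swap the first and last characters.
Starting from "luilgxbej": after the first operation, "uilgxbejl"; after the second, "lilgxbeju".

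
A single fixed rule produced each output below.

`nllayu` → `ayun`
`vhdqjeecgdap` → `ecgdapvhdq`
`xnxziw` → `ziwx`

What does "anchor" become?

Each output is the input with this applied: swap the front and back halves of the string, then delete the last 2 characters.
"anchor" → "horanc" → "hora".

hora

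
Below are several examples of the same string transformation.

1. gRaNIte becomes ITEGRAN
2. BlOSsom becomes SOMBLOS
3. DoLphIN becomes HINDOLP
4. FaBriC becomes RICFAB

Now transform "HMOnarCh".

RCHHMONA

Looking at the pairs, the operation is to move the last 3 characters to the front (rotate right by 3), then convert every letter to uppercase.
For "HMOnarCh", step one produces "rChHMOna"; step two turns that into "RCHHMONA".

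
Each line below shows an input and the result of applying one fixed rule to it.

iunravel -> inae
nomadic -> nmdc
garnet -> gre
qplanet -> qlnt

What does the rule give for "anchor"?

Each output is the input with this applied: keep every other character starting from the first (positions 1st, 3rd, 5th, ...).
For "anchor" the result is "aco".

aco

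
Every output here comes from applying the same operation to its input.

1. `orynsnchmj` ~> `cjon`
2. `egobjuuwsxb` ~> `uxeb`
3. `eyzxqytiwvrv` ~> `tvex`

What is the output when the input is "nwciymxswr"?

What's happening: keep one character in every 3, starting at position 1 (positions 1st, 4th, 7th, ...), then move the last 2 characters to the front (rotate right by 2).
"nwciymxswr" → "nixr" → "xrni".

xrni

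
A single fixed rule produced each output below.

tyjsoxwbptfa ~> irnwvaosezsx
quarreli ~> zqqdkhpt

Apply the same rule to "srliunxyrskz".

Rule — shift every letter 1 place backward in the alphabet (wrapping around), then move the first 2 characters to the end (rotate left by 2).
Applying both steps to "srliunxyrskz": "rqkhtmwxqrjy", then "khtmwxqrjyrq".
(Check on "quarreli": → "ptzqqdkh" → "zqqdkhpt" ✓)

khtmwxqrjyrq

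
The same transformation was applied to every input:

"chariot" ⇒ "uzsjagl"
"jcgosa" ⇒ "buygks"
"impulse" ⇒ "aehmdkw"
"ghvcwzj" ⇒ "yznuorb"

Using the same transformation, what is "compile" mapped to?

ugehadw

The transformation: shift every letter 8 places backward in the alphabet (wrapping around).
"compile" → "ugehadw".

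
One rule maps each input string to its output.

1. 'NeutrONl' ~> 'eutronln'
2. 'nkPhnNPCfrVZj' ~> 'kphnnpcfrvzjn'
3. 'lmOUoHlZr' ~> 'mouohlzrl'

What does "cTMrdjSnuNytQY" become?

The rule is to move the first character to the end, then convert every letter to lowercase.
Doing the same to "cTMrdjSnuNytQY": "tmrdjsnunytqyc".

tmrdjsnunytqyc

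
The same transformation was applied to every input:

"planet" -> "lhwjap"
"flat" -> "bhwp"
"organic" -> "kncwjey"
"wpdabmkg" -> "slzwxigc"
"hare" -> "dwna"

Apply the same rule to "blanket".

Each output is the input with this applied: shift every letter 4 places backward in the alphabet (wrapping around).
Doing the same to "blanket": "xhwjgap".

xhwjgap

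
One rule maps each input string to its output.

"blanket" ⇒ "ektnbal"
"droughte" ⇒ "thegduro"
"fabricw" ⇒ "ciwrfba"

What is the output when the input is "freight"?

hgtifer

The rule is to move the last 2 characters to the front (rotate right by 2), then take characters alternately from the front and the back (1st, last, 2nd, 2nd-last, ...).
On "freight": the first step gives "htfreig", and the second then gives "hgtifer".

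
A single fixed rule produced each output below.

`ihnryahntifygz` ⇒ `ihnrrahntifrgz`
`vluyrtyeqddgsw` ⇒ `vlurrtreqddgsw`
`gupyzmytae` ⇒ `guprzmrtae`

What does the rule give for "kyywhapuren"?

In each case the input is transformed by: replace every "y" with "r".
So "kyywhapuren" becomes "krrwhapuren".

krrwhapuren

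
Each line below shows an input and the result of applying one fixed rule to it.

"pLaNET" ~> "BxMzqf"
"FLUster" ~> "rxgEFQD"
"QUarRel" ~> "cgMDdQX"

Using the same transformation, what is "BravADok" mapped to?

nDMHmpAW

What's happening: flip the case of every letter, then shift every letter 12 places forward in the alphabet (wrapping around).
Applying both steps to "BravADok": "bRAVadOK", then "nDMHmpAW".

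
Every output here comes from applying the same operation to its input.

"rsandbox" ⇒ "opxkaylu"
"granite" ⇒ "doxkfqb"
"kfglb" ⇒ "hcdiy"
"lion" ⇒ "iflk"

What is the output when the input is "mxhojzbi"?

juelgwyf

In each case the input is transformed by: shift every letter 3 places backward in the alphabet (wrapping around).
On "mxhojzbi" that produces "juelgwyf".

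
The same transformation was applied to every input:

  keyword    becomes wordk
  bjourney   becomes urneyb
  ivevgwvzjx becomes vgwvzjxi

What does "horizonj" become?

izonjh

In each case the input is transformed by: move the first 3 characters to the end (rotate left by 3), then delete the last 2 characters.
Applying both steps to "horizonj": "izonjhor", then "izonjh".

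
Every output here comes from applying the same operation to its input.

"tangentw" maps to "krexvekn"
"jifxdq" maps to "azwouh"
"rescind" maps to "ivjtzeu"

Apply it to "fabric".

wrsizt

Looking at the pairs, the operation is to shift every letter 9 places backward in the alphabet (wrapping around).
On "fabric" that produces "wrsizt".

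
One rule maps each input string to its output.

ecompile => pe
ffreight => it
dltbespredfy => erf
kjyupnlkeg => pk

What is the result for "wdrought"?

The pattern: keep one character in every 3, starting at position 2 (positions 2nd, 5th, 8th, ...), then delete the first character.
For "wdrought", step one produces "dut"; step two turns that into "ut".

ut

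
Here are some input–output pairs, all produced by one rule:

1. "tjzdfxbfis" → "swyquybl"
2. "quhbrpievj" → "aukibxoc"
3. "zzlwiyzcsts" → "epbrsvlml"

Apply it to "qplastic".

Rule — delete the first 2 characters, then shift every letter 7 places backward in the alphabet (wrapping around).
For "qplastic" the result is "etlmbv".

etlmbv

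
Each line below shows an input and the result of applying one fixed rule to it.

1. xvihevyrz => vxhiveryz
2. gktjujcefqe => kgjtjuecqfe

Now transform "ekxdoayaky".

kedxaoayyk

The transformation: swap each adjacent pair of characters (1↔2, 3↔4, ...).
So "ekxdoayaky" becomes "kedxaoayyk".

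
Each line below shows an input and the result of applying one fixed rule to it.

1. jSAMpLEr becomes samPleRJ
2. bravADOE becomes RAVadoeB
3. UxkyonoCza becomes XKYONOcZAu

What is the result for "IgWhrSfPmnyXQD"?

GwHRsFpMNYxqdi

The rule is to move the first character to the end, then flip the case of every letter.
For "IgWhrSfPmnyXQD", step one produces "gWhrSfPmnyXQDI"; step two turns that into "GwHRsFpMNYxqdi".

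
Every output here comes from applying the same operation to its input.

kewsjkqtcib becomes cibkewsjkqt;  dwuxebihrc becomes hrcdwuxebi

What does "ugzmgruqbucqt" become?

Looking at the pairs, the operation is to move the last 3 characters to the front (rotate right by 3).
For "ugzmgruqbucqt" the result is "cqtugzmgruqbu".

cqtugzmgruqbu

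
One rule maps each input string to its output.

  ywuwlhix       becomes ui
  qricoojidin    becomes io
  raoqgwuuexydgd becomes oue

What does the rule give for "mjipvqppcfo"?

What's happening: keep every other character starting from the first (positions 1st, 3rd, 5th, ...), then keep only the vowels.
For "mjipvqppcfo", step one produces "mivpco"; step two turns that into "io".

io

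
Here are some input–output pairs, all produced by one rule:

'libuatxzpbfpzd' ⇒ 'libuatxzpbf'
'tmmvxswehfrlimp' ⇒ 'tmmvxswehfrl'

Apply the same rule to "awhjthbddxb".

awhjthbd

The rule is to delete the last 3 characters.
On "awhjthbddxb" that produces "awhjthbd".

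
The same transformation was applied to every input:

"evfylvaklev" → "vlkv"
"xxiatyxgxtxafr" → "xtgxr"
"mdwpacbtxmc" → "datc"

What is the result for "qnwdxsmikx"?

The transformation: keep one character in every 3, starting at position 2 (positions 2nd, 5th, 8th, ...).
So "qnwdxsmikx" becomes "nxi".

nxi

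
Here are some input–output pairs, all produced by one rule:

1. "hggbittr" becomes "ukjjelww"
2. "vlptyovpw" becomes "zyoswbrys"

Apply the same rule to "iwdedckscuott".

Each output is the input with this applied: move the last character to the front, then shift every letter 3 places forward in the alphabet (wrapping around).
So "iwdedckscuott" becomes "wlzghgfnvfxrw".

wlzghgfnvfxrw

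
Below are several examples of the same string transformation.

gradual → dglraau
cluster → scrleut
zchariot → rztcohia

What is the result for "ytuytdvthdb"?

dybtduhyttv

The rule is to take characters alternately from the front and the back (1st, last, 2nd, 2nd-last, ...), then move the last character to the front.
Working it through for "ytuytdvthdb": intermediate "ybtduhyttvd", final "dybtduhyttv".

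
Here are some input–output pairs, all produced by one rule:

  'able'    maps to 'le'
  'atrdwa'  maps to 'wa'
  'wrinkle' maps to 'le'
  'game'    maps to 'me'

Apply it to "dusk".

The rule is to keep only the last 2 characters.
For "dusk" the result is "sk".

sk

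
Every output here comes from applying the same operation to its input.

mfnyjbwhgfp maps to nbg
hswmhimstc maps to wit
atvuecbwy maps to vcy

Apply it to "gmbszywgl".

The transformation: keep one character in every 3, starting at position 3 (positions 3rd, 6th, 9th, ...).
Applying that to "gmbszywgl" gives "byl".

byl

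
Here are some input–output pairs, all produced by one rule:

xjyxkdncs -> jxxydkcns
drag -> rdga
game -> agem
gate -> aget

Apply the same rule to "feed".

The pattern: swap each adjacent pair of characters (1↔2, 3↔4, ...).
So "feed" becomes "efde".

efde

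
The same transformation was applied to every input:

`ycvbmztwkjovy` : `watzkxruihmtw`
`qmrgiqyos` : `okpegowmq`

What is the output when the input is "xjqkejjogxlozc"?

vhoichhmevjmxa

What's happening: shift every letter 2 places backward in the alphabet (wrapping around).
"xjqkejjogxlozc" → "vhoichhmevjmxa".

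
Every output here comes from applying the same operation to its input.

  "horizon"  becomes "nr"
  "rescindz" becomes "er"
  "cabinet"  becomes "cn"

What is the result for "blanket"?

en

What's happening: sort the characters into alphabetical order, then keep one character in every 3, starting at position 3 (positions 3rd, 6th, 9th, ...).
"blanket" → "abeklnt" → "en".
(Check on "rescindz": → "cdeinrsz" → "er" ✓)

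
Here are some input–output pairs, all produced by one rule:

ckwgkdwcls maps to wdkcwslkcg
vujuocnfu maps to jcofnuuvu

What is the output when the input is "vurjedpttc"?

In each case the input is transformed by: swap each adjacent pair of characters (1↔2, 3↔4, ...), then move the first 3 characters to the end (rotate left by 3).
Starting from "vurjedpttc": after the first operation, "uvjrdetpct"; after the second, "rdetpctuvj".

rdetpctuvj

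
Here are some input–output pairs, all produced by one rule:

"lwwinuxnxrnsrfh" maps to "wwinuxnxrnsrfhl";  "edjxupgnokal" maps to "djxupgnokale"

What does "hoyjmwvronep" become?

What's happening: move the first character to the end.
For "hoyjmwvronep" the result is "oyjmwvroneph".

oyjmwvroneph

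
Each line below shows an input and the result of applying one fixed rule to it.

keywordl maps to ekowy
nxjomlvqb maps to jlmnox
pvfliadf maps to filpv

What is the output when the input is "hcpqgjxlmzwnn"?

cghjlmpqxz

Rule — delete the last 3 characters, then sort the characters into alphabetical order.
On "hcpqgjxlmzwnn": the first step gives "hcpqgjxlmz", and the second then gives "cghjlmpqxz".
(Check on "nxjomlvqb": → "nxjoml" → "jlmnox" ✓)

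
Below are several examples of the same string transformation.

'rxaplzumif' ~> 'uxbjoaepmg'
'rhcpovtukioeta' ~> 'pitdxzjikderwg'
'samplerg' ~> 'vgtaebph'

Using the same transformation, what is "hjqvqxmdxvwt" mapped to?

What's happening: shift every letter 11 places backward in the alphabet (wrapping around), then reverse the string.
Working it through for "hjqvqxmdxvwt": intermediate "wyfkfmbsmkli", final "ilkmsbmfkfyw".

ilkmsbmfkfyw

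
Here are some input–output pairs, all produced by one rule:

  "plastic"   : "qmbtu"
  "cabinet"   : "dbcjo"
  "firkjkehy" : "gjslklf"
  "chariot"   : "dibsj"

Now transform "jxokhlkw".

kyplim

Each output is the input with this applied: shift every letter 1 place forward in the alphabet (wrapping around), then delete the last 2 characters.
On "jxokhlkw": the first step gives "kyplimlx", and the second then gives "kyplim".
(Check on "firkjkehy": → "gjslklfiz" → "gjslklf" ✓)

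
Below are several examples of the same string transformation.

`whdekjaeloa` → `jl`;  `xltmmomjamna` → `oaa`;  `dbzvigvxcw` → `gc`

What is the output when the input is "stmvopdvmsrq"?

pmq

Rule — keep one character in every 3, starting at position 3 (positions 3rd, 6th, 9th, ...), then delete the first character.
"stmvopdvmsrq" → "mpmq" → "pmq".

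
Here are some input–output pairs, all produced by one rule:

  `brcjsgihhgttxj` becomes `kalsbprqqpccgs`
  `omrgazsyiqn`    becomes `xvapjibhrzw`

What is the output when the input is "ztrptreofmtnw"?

icaycanxovcwf

The pattern: shift every letter 9 places forward in the alphabet (wrapping around).
For "ztrptreofmtnw" the result is "icaycanxovcwf".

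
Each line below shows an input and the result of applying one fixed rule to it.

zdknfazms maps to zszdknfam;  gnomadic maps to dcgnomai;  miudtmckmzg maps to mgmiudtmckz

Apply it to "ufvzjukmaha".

Rule — move the last 2 characters to the front (rotate right by 2), then swap the first and last characters.
On "ufvzjukmaha": the first step gives "haufvzjukma", and the second then gives "aaufvzjukmh".

aaufvzjukmh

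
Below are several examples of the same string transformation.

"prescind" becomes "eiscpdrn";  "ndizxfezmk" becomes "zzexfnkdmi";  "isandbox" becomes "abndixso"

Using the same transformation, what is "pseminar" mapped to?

Each output is the input with this applied: take characters alternately from the front and the back (1st, last, 2nd, 2nd-last, ...), then swap the front and back halves of the string.
Applying both steps to "pseminar": "prsaenmi", then "enmiprsa".
(Check on "ndizxfezmk": → "nkdmizzexf" → "zzexfnkdmi" ✓)

enmiprsa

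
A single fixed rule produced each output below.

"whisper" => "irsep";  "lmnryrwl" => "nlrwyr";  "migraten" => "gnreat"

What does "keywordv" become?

yvwdor

What's happening: delete the first 2 characters, then take characters alternately from the front and the back (1st, last, 2nd, 2nd-last, ...).
On "keywordv": the first step gives "ywordv", and the second then gives "yvwdor".
(Check on "lmnryrwl": → "nryrwl" → "nlrwyr" ✓)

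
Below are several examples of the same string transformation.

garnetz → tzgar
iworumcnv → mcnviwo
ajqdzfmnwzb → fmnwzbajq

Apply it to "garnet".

Looking at the pairs, the operation is to move the first 3 characters to the end (rotate left by 3), then delete the first 2 characters.
"garnet" → "netgar" → "tgar".
(Check on "garnetz": → "netzgar" → "tzgar" ✓)

tgar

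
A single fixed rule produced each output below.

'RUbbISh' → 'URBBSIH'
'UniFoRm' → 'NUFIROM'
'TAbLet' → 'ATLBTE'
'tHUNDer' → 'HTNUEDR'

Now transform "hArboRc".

The transformation: swap each adjacent pair of characters (1↔2, 3↔4, ...), then convert every letter to uppercase.
Applying that to "hArboRc" gives "AHBRROC".
(Check on "tHUNDer": → "HtNUeDr" → "HTNUEDR" ✓)

AHBRROC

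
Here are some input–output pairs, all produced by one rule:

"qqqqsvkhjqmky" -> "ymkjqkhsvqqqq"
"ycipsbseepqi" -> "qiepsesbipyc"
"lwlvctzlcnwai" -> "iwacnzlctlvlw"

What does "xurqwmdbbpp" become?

pbpdbwmrqxu

What's happening: swap each adjacent pair of characters (1↔2, 3↔4, ...), then reverse the string.
For "xurqwmdbbpp", step one produces "uxqrmwbdpbp"; step two turns that into "pbpdbwmrqxu".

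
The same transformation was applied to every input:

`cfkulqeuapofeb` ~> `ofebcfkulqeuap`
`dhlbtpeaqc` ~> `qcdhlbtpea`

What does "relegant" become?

The pattern: move the first 3 characters to the end (rotate left by 3), then swap the front and back halves of the string.
Applying both steps to "relegant": "egantrel", then "trelegan".

trelegan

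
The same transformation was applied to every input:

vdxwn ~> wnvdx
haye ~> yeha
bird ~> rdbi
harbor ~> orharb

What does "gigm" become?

gmgi

Looking at the pairs, the operation is to move the last 2 characters to the front (rotate right by 2).
So "gigm" becomes "gmgi".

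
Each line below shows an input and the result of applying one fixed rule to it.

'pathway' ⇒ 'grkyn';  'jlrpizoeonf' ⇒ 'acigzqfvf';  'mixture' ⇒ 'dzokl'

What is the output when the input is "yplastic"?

pgcrjk

In each case the input is transformed by: shift every letter 9 places backward in the alphabet (wrapping around), then delete the last 2 characters.
For "yplastic", step one produces "pgcrjkzt"; step two turns that into "pgcrjk".
(Check on "pathway": → "grkynrp" → "grkyn" ✓)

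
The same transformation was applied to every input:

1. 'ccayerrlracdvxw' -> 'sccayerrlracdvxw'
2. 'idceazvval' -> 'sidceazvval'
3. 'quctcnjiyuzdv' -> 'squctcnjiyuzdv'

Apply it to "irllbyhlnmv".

sirllbyhlnmv

The pattern: prepend "s".
For "irllbyhlnmv" the result is "sirllbyhlnmv".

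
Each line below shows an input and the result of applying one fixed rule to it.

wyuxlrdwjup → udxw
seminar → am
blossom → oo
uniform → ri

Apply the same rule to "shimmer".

The pattern: reverse the string, then keep one character in every 3, starting at position 2 (positions 2nd, 5th, 8th, ...).
Working it through for "shimmer": intermediate "remmihs", final "ei".

ei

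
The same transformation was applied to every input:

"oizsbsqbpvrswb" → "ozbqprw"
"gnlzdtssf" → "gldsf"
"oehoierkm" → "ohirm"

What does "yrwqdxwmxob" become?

Rule — keep every other character starting from the first (positions 1st, 3rd, 5th, ...).
Applying that to "yrwqdxwmxob" gives "ywdwxb".

ywdwxb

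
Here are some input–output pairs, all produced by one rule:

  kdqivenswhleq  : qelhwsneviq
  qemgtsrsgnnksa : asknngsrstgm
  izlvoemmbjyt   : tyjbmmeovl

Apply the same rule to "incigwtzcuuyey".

yeyuucztwgic

In each case the input is transformed by: delete the first 2 characters, then reverse the string.
Doing the same to "incigwtzcuuyey": "yeyuucztwgic".
(Check on "kdqivenswhleq": → "qivenswhleq" → "qelhwsneviq" ✓)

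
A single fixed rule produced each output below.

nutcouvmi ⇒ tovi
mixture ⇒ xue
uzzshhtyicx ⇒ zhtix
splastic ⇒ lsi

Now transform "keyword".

yod

What's happening: delete the first 2 characters, then keep every other character starting from the first (positions 1st, 3rd, 5th, ...).
Working it through for "keyword": intermediate "yword", final "yod".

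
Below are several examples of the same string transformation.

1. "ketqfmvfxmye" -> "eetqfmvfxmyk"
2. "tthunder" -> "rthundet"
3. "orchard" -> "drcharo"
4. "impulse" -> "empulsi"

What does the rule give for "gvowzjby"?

Each output is the input with this applied: swap the first and last characters.
For "gvowzjby" the result is "yvowzjbg".

yvowzjbg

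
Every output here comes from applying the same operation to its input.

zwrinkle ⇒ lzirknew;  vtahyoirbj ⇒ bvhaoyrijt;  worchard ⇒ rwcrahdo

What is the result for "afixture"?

Looking at the pairs, the operation is to swap each adjacent pair of characters (1↔2, 3↔4, ...), then swap the first and last characters.
Starting from "afixture": after the first operation, "faxiuter"; after the second, "raxiutef".

raxiutef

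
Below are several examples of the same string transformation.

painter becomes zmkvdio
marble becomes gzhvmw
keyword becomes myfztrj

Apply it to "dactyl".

tgyvxo

The transformation: shift every letter 5 places backward in the alphabet (wrapping around), then move the last 2 characters to the front (rotate right by 2).
On "dactyl" that produces "tgyvxo".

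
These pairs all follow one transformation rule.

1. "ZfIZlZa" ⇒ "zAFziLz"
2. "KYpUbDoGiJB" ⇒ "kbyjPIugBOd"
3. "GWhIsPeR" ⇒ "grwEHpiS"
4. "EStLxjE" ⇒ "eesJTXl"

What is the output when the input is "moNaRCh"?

MHOcnrA

Looking at the pairs, the operation is to take characters alternately from the front and the back (1st, last, 2nd, 2nd-last, ...), then flip the case of every letter.
For "moNaRCh", step one produces "mhoCNRa"; step two turns that into "MHOcnrA".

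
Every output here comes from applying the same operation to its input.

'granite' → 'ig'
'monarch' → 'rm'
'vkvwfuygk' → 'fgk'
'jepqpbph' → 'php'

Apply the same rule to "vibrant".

av

What's happening: move the first 3 characters to the end (rotate left by 3), then keep one character in every 3, starting at position 2 (positions 2nd, 5th, 8th, ...).
"vibrant" → "rantvib" → "av".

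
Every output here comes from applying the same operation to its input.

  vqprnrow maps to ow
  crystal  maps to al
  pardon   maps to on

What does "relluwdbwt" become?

wt

Each output is the input with this applied: keep only the last 2 characters.
For "relluwdbwt" the result is "wt".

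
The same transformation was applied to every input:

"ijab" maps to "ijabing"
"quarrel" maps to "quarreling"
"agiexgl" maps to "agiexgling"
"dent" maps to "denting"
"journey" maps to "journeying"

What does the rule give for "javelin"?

Rule — append "ing".
"javelin" → "javelining".

javelining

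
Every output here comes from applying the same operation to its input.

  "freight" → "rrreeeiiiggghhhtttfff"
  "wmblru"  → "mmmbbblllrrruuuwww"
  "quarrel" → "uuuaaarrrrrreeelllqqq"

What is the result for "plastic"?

lllaaassstttiiicccppp

The transformation: repeat every character 3 times, then move the first 3 characters to the end (rotate left by 3).
On "plastic": the first step gives "ppplllaaassstttiiiccc", and the second then gives "lllaaassstttiiicccppp".
(Check on "wmblru": → "wwwmmmbbblllrrruuu" → "mmmbbblllrrruuuwww" ✓)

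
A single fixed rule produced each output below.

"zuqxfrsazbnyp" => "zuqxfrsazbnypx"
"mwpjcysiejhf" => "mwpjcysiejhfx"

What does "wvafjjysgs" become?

The pattern: append "x".
For "wvafjjysgs" the result is "wvafjjysgsx".

wvafjjysgsx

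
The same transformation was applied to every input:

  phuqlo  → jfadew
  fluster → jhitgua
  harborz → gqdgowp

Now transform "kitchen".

Looking at the pairs, the operation is to move the first 2 characters to the end (rotate left by 2), then shift every letter 11 places backward in the alphabet (wrapping around).
"kitchen" → "tchenki" → "irwtczx".

irwtczx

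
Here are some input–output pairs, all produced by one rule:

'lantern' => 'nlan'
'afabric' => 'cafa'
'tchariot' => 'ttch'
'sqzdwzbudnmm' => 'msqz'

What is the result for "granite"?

In each case the input is transformed by: move the first 3 characters to the end (rotate left by 3), then keep only the last 4 characters.
"granite" → "nitegra" → "egra".
(Check on "sqzdwzbudnmm": → "dwzbudnmmsqz" → "msqz" ✓)

egra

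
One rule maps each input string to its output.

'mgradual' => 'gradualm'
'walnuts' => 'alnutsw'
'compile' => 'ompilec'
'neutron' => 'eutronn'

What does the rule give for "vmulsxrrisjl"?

In each case the input is transformed by: move the first character to the end.
On "vmulsxrrisjl" that produces "mulsxrrisjlv".

mulsxrrisjlv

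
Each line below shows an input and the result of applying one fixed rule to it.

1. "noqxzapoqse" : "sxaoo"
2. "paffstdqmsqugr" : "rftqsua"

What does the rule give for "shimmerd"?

Each output is the input with this applied: keep every other character starting from the second (positions 2nd, 4th, 6th, ...), then swap the first and last characters.
On "shimmerd": the first step gives "hmed", and the second then gives "dmeh".
(Check on "noqxzapoqse": → "oxaos" → "sxaoo" ✓)

dmeh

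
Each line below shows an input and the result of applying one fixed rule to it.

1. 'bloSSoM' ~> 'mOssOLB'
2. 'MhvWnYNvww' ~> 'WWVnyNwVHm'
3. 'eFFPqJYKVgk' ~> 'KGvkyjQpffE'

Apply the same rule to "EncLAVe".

Rule — flip the case of every letter, then reverse the string.
On "EncLAVe": the first step gives "eNClavE", and the second then gives "EvalCNe".
(Check on "MhvWnYNvww": → "mHVwNynVWW" → "WWVnyNwVHm" ✓)

EvalCNe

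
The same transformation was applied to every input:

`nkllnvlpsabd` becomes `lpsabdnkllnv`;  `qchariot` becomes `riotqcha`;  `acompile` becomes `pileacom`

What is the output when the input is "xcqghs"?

ghsxcq

The rule is to swap the front and back halves of the string.
So "xcqghs" becomes "ghsxcq".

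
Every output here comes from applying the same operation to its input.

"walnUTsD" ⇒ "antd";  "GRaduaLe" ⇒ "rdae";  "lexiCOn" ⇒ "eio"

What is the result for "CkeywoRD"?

kyod

What's happening: keep every other character starting from the second (positions 2nd, 4th, 6th, ...), then convert every letter to lowercase.
For "CkeywoRD", step one produces "kyoD"; step two turns that into "kyod".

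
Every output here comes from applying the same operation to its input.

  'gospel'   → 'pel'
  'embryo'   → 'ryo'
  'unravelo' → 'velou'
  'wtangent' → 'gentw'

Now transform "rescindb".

indbr

Rule — swap the front and back halves of the string, then delete the last 3 characters.
Applying both steps to "rescindb": "indbresc", then "indbr".
(Check on "gospel": → "pelgos" → "pel" ✓)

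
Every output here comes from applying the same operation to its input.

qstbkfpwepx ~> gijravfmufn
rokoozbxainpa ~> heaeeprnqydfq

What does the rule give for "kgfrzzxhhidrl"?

Rule — shift every letter 10 places backward in the alphabet (wrapping around).
For "kgfrzzxhhidrl" the result is "awvhppnxxythb".

awvhppnxxythb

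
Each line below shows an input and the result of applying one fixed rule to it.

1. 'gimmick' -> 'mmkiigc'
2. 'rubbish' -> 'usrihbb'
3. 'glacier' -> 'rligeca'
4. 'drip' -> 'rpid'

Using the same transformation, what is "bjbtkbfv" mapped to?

Rule — sort the characters into reverse alphabetical order.
On "bjbtkbfv" that produces "vtkjfbbb".

vtkjfbbb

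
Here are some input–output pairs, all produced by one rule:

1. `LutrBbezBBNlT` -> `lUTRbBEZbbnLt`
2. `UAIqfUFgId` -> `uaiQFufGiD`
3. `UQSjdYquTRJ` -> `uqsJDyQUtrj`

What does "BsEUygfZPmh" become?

Rule — flip the case of every letter.
"BsEUygfZPmh" → "bSeuYGFzpMH".

bSeuYGFzpMH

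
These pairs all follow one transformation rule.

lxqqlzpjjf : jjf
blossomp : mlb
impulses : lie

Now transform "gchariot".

gca

Rule — sort the characters into reverse alphabetical order, then keep only the last 3 characters.
Working it through for "gchariot": intermediate "troihgca", final "gca".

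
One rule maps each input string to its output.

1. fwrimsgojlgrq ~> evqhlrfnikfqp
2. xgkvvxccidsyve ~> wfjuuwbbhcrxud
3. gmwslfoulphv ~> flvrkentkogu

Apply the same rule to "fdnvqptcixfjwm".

The pattern: shift every letter 1 place backward in the alphabet (wrapping around).
"fdnvqptcixfjwm" → "ecmuposbhweivl".

ecmuposbhweivl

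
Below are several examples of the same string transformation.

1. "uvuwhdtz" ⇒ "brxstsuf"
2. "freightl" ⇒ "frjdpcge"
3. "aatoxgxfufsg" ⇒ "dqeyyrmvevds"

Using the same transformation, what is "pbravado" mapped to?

The transformation: shift every letter 2 places backward in the alphabet (wrapping around), then move the last 3 characters to the front (rotate right by 3).
Applying that to "pbravado" gives "ybmnzpyt".

ybmnzpyt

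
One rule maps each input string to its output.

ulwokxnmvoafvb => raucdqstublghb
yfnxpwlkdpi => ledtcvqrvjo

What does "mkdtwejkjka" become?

qszjkcqpqpg

The pattern: swap each adjacent pair of characters (1↔2, 3↔4, ...), then shift every letter 6 places forward in the alphabet (wrapping around).
For "mkdtwejkjka", step one produces "kmtdewkjkja"; step two turns that into "qszjkcqpqpg".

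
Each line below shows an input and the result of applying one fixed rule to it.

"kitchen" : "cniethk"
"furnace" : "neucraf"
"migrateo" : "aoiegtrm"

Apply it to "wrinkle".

The pattern: take characters alternately from the front and the back (1st, last, 2nd, 2nd-last, ...), then swap the first and last characters.
On "wrinkle" that produces "nerlikw".

nerlikw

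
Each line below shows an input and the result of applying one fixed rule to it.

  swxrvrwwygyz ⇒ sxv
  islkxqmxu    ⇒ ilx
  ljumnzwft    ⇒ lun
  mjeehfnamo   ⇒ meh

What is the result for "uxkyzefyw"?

ukz

In each case the input is transformed by: keep every other character starting from the first (positions 1st, 3rd, 5th, ...), then keep only the first 3 characters.
For "uxkyzefyw", step one produces "ukzfw"; step two turns that into "ukz".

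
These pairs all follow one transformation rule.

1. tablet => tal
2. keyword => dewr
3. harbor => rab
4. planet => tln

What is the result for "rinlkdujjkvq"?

qildjk

Each output is the input with this applied: move the last character to the front, then keep every other character starting from the first (positions 1st, 3rd, 5th, ...).
Applying that to "rinlkdujjkvq" gives "qildjk".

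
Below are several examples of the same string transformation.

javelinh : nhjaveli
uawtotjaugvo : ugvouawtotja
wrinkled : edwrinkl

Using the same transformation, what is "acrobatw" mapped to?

The pattern: move the first 2 characters to the end (rotate left by 2), then swap the front and back halves of the string.
Working it through for "acrobatw": intermediate "robatwac", final "twacroba".

twacroba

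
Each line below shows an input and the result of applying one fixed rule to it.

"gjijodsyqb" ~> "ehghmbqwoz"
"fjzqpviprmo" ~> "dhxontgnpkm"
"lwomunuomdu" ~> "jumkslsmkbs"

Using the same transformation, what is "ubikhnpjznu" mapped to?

The pattern: shift every letter 2 places backward in the alphabet (wrapping around).
So "ubikhnpjznu" becomes "szgiflnhxls".

szgiflnhxls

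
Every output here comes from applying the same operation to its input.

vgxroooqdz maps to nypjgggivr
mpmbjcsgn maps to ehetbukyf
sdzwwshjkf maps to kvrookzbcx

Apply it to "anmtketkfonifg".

sfelcwlcxgfaxy

The pattern: shift every letter 8 places backward in the alphabet (wrapping around).
For "anmtketkfonifg" the result is "sfelcwlcxgfaxy".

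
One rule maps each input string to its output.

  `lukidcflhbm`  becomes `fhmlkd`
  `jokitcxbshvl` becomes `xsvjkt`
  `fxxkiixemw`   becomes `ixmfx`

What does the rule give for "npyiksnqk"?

knkny

Looking at the pairs, the operation is to keep every other character starting from the first (positions 1st, 3rd, 5th, ...), then move the last 3 characters to the front (rotate right by 3).
Starting from "npyiksnqk": after the first operation, "nyknk"; after the second, "knkny".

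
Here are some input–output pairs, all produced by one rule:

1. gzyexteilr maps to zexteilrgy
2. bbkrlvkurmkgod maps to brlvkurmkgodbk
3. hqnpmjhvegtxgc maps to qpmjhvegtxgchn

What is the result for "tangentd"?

What's happening: move the first 2 characters to the end (rotate left by 2), then swap the first and last characters.
"tangentd" → "agentdtn".
(Check on "hqnpmjhvegtxgc": → "npmjhvegtxgchq" → "qpmjhvegtxgchn" ✓)

agentdtn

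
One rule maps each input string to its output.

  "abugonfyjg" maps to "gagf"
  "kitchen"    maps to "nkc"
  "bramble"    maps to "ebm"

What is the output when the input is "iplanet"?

In each case the input is transformed by: keep one character in every 3, starting at position 1 (positions 1st, 4th, 7th, ...), then move the last character to the front.
Working it through for "iplanet": intermediate "iat", final "tia".

tia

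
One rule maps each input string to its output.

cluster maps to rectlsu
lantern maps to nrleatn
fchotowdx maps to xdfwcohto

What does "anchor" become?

What's happening: move the last character to the front, then take characters alternately from the front and the back (1st, last, 2nd, 2nd-last, ...).
Applying both steps to "anchor": "rancho", then "roahnc".

roahnc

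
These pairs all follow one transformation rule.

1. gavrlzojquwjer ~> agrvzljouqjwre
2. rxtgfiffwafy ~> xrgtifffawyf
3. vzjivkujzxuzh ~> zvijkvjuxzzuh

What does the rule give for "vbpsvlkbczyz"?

bvsplvbkzczy

Rule — swap each adjacent pair of characters (1↔2, 3↔4, ...).
On "vbpsvlkbczyz" that produces "bvsplvbkzczy".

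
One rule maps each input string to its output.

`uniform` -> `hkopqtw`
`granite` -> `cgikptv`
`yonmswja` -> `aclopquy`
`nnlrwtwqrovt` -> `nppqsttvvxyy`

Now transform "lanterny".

Each output is the input with this applied: shift every letter 2 places forward in the alphabet (wrapping around), then sort the characters into alphabetical order.
Starting from "lanterny": after the first operation, "ncpvgtpa"; after the second, "acgnpptv".

acgnpptv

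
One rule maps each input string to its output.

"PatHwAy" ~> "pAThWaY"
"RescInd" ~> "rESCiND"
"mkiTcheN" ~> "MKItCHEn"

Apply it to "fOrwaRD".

FoRWArd

Looking at the pairs, the operation is to flip the case of every letter.
Doing the same to "fOrwaRD": "FoRWArd".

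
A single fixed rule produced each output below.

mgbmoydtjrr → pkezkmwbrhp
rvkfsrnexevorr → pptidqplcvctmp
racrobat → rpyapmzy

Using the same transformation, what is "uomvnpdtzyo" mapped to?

msmktlnbrxw

The pattern: move the last character to the front, then shift every letter 2 places backward in the alphabet (wrapping around).
For "uomvnpdtzyo", step one produces "ouomvnpdtzy"; step two turns that into "msmktlnbrxw".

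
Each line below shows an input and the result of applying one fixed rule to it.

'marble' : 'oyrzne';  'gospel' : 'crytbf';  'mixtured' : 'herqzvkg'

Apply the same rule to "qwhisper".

In each case the input is transformed by: shift every letter 13 places forward in the alphabet (wrapping around) — i.e. ROT13, then swap the front and back halves of the string.
Working it through for "qwhisper": intermediate "djuvfcre", final "fcredjuv".
(Check on "marble": → "zneoyr" → "oyrzne" ✓)

fcredjuv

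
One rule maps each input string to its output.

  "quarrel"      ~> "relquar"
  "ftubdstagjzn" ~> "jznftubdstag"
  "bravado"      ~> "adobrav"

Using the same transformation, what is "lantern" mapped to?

ernlant

The rule is to move the last 3 characters to the front (rotate right by 3).
On "lantern" that produces "ernlant".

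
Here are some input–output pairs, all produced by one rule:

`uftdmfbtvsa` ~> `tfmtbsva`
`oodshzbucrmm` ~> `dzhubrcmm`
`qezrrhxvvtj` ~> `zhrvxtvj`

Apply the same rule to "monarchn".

ncrnh

Rule — swap each adjacent pair of characters (1↔2, 3↔4, ...), then delete the first 3 characters.
On "monarchn" that produces "ncrnh".
(Check on "oodshzbucrmm": → "oosdzhubrcmm" → "dzhubrcmm" ✓)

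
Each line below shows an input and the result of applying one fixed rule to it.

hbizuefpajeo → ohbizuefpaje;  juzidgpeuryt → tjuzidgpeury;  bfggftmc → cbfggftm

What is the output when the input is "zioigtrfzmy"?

yzioigtrfzm

The pattern: move the last character to the front.
So "zioigtrfzmy" becomes "yzioigtrfzm".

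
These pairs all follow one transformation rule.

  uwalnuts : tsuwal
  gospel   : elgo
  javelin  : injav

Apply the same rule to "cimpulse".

Rule — move the last 2 characters to the front (rotate right by 2), then delete the last 2 characters.
Working it through for "cimpulse": intermediate "secimpul", final "secimp".

secimp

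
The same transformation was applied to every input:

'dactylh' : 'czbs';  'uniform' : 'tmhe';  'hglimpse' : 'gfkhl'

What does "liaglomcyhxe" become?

khzfknlbx

The transformation: delete the last 3 characters, then shift every letter 1 place backward in the alphabet (wrapping around).
Working it through for "liaglomcyhxe": intermediate "liaglomcy", final "khzfknlbx".
(Check on "uniform": → "unif" → "tmhe" ✓)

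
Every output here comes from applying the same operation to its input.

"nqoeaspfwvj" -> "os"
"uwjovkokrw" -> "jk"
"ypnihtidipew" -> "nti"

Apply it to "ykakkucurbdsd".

In each case the input is transformed by: delete the last 3 characters, then keep one character in every 3, starting at position 3 (positions 3rd, 6th, 9th, ...).
"ykakkucurbdsd" → "aur".

aur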